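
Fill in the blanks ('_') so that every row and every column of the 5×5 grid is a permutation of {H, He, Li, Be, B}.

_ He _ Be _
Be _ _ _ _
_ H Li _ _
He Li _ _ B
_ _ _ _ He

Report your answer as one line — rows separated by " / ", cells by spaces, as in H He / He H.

H He B Be Li / Be B He Li H / B H Li He Be / He Li Be H B / Li Be H B He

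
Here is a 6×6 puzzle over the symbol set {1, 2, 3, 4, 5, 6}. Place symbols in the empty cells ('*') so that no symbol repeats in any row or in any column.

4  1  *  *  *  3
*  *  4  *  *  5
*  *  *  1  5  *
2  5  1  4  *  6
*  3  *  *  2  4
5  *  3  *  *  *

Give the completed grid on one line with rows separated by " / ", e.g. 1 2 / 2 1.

(r1,c5) = 6
(r3,c6) = 2
(r4,c5) = 3
(r6,c6) = 1
(r2,c5) = 1
(r3,c3) = 6
(r5,c3) = 5
(r5,c4) = 6
(r6,c4) = 2
(r6,c5) = 4
(r1,c3) = 2
(r1,c4) = 5
(r2,c4) = 3
(r3,c1) = 3
(r3,c2) = 4
(r5,c1) = 1
(r6,c2) = 6
(r2,c1) = 6
(r2,c2) = 2

4 1 2 5 6 3 / 6 2 4 3 1 5 / 3 4 6 1 5 2 / 2 5 1 4 3 6 / 1 3 5 6 2 4 / 5 6 3 2 4 1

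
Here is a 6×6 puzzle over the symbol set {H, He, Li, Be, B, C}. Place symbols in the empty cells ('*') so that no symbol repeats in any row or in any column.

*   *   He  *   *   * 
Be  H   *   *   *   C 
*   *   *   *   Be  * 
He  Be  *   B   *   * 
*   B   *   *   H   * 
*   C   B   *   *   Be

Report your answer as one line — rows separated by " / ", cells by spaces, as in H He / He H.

H Li He Be C B / Be H Li He B C / B He H C Be Li / He Be C B Li H / C B Be Li H He / Li C B H He Be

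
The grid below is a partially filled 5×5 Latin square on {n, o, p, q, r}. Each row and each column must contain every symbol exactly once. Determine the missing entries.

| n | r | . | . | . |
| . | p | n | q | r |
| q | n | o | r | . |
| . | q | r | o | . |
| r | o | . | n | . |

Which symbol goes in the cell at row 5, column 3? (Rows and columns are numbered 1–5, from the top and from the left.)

p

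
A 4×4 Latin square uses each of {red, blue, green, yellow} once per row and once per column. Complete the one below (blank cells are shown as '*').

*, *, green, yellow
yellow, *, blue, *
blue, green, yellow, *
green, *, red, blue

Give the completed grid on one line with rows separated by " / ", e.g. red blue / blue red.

red blue green yellow / yellow red blue green / blue green yellow red / green yellow red blue

(r1,c1) = red
(r1,c2) = blue
(r2,c2) = red
(r2,c4) = green
(r3,c4) = red
(r4,c2) = yellow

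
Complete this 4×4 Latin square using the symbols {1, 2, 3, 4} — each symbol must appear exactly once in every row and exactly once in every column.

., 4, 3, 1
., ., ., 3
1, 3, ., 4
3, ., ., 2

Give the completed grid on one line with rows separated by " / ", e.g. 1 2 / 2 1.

2 4 3 1 / 4 2 1 3 / 1 3 2 4 / 3 1 4 2

Cell (r1,c1): row 1 has {1,3,4}; column 1 has {1,3} → 2.
Cell (r2,c1): row 2 has {3}; column 1 has {1,2,3} → 4.
Cell (r3,c3): row 3 has {1,3,4}; column 3 has {3} → 2.
Cell (r4,c2): row 4 has {2,3}; column 2 has {3,4} → 1.
Cell (r4,c3): row 4 has {1,2,3}; column 3 has {2,3} → 4.
Cell (r2,c2): row 2 has {3,4}; column 2 has {1,3,4} → 2.
Cell (r2,c3): row 2 has {2,3,4}; column 3 has {2,3,4} → 1.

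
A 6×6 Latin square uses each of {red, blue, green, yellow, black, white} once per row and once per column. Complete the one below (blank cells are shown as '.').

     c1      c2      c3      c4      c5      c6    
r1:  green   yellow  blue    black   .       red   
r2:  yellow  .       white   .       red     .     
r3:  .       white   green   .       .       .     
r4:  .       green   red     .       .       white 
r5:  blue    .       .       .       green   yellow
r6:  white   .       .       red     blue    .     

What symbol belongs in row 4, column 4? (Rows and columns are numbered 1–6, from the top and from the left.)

(r1,c5) = white
(r4,c1) = black
(r4,c5) = yellow
(r5,c3) = black
(r5,c4) = white
(r6,c2) = black
(r6,c3) = yellow
(r6,c6) = green
(r2,c2) = blue
(r2,c4) = green
(r2,c6) = black
(r3,c1) = red
(r3,c5) = black
(r3,c6) = blue
(r4,c4) = blue

blue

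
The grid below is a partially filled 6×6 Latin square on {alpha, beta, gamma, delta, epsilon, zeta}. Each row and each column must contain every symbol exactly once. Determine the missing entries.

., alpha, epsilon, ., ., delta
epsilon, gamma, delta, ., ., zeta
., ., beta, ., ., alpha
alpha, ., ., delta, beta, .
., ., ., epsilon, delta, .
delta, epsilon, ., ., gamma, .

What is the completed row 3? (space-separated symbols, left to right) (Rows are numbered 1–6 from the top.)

(r1,c5) = zeta
(r2,c5) = alpha
(r3,c5) = epsilon
(r4,c2) = zeta
(r4,c3) = gamma
(r4,c6) = epsilon
(r5,c2) = beta
(r5,c6) = gamma
(r6,c6) = beta
(r2,c4) = beta
(r3,c2) = delta
(r5,c1) = zeta
(r5,c3) = alpha
(r6,c3) = zeta
(r6,c4) = alpha
(r1,c4) = gamma
(r3,c1) = gamma
(r3,c4) = zeta

gamma delta beta zeta epsilon alpha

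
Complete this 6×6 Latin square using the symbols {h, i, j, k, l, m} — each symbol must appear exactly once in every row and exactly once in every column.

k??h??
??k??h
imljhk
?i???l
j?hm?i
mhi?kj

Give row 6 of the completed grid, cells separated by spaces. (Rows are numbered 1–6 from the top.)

m h i l k j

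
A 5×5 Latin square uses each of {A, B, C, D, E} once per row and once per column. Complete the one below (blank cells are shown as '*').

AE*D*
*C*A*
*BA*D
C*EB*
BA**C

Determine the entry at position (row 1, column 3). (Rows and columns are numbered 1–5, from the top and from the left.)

C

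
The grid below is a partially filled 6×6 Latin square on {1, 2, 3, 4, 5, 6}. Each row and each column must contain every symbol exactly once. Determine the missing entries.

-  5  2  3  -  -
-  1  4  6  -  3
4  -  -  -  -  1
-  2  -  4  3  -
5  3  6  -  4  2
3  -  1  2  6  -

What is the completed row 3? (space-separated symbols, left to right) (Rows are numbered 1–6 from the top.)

4 6 3 5 2 1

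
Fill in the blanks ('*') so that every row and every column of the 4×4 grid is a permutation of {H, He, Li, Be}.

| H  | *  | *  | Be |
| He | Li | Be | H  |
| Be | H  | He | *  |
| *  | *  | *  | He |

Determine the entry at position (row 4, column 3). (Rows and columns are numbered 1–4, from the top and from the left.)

At row 1, column 2: row 1 has {H,Be}; column 2 has {H,Li}; that leaves He.
At row 1, column 3: row 1 has {H,He,Be}; column 3 has {He,Be}; that leaves Li.
At row 3, column 4: row 3 has {H,He,Be}; column 4 has {H,He,Be}; that leaves Li.
At row 4, column 1: row 4 has {He}; column 1 has {H,He,Be}; that leaves Li.
At row 4, column 2: row 4 has {He,Li}; column 2 has {H,He,Li}; that leaves Be.
At row 4, column 3: row 4 has {He,Li,Be}; column 3 has {He,Li,Be}; that leaves H.

H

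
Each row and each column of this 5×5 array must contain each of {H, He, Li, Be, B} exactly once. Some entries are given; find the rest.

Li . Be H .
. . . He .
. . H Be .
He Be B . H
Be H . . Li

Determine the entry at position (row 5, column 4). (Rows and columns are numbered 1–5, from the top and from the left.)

B

(r2,c3) = Li
(r3,c1) = B
(r3,c5) = He
(r4,c4) = Li
(r5,c3) = He
(r5,c4) = B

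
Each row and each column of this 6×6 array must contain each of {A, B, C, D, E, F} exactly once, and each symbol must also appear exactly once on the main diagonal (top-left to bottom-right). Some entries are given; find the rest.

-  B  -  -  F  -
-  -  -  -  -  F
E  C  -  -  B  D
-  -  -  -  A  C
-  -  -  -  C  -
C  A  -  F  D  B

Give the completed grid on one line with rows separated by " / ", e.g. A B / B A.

At row 2, column 5: row 2 has {F}; column 5 has {A,B,C,D,F}; that leaves E.
At row 3, column 4: row 3 has {B,C,D,E}; column 4 has {F}; that leaves A.
At row 6, column 3: row 6 has {A,B,C,D,F}; column 3 is empty so far; that leaves E.
At row 2, column 2: row 2 has {E,F}; column 2 has {A,B,C}; the diagonal has {B,C}; that leaves D.
At row 3, column 3: row 3 has {A,B,C,D,E}; column 3 has {E}; the diagonal has {B,C,D}; that leaves F.
At row 4, column 4: row 4 has {A,C}; column 4 has {A,F}; the diagonal has {B,C,D,F}; that leaves E.
At row 1, column 1: row 1 has {B,F}; column 1 has {C,E}; the diagonal has {B,C,D,E,F}; that leaves A.
At row 1, column 6: row 1 has {A,B,F}; column 6 has {B,C,D,F}; that leaves E.
At row 2, column 1: row 2 has {D,E,F}; column 1 has {A,C,E}; that leaves B.
At row 2, column 4: row 2 has {B,D,E,F}; column 4 has {A,E,F}; that leaves C.
At row 4, column 2: row 4 has {A,C,E}; column 2 has {A,B,C,D}; that leaves F.
At row 5, column 2: row 5 has {C}; column 2 has {A,B,C,D,F}; that leaves E.
At row 5, column 6: row 5 has {C,E}; column 6 has {B,C,D,E,F}; that leaves A.
At row 1, column 4: row 1 has {A,B,E,F}; column 4 has {A,C,E,F}; that leaves D.
At row 2, column 3: row 2 has {B,C,D,E,F}; column 3 has {E,F}; that leaves A.
At row 4, column 1: row 4 has {A,C,E,F}; column 1 has {A,B,C,E}; that leaves D.
At row 4, column 3: row 4 has {A,C,D,E,F}; column 3 has {A,E,F}; that leaves B.
At row 5, column 1: row 5 has {A,C,E}; column 1 has {A,B,C,D,E}; that leaves F.
At row 5, column 3: row 5 has {A,C,E,F}; column 3 has {A,B,E,F}; that leaves D.
At row 5, column 4: row 5 has {A,C,D,E,F}; column 4 has {A,C,D,E,F}; that leaves B.
At row 1, column 3: row 1 has {A,B,D,E,F}; column 3 has {A,B,D,E,F}; that leaves C.

A B C D F E / B D A C E F / E C F A B D / D F B E A C / F E D B C A / C A E F D B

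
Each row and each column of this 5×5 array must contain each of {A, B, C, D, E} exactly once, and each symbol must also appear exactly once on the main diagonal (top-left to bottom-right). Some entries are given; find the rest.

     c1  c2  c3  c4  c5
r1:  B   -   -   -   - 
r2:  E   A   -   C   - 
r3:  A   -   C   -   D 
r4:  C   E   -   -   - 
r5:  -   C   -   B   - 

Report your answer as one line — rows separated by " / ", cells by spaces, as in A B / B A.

B D E A C / E A D C B / A B C E D / C E B D A / D C A B E

At row 1, column 2: row 1 has {B}; column 2 has {A,C,E}; that leaves D.
At row 2, column 5: row 2 has {A,C,E}; column 5 has {D}; that leaves B.
At row 3, column 2: row 3 has {A,C,D}; column 2 has {A,C,D,E}; that leaves B.
At row 3, column 4: row 3 has {A,B,C,D}; column 4 has {B,C}; that leaves E.
At row 4, column 4: row 4 has {C,E}; column 4 has {B,C,E}; the diagonal has {A,B,C}; that leaves D.
At row 4, column 5: row 4 has {C,D,E}; column 5 has {B,D}; that leaves A.
At row 5, column 1: row 5 has {B,C}; column 1 has {A,B,C,E}; that leaves D.
At row 5, column 5: row 5 has {B,C,D}; column 5 has {A,B,D}; the diagonal has {A,B,C,D}; that leaves E.
At row 1, column 4: row 1 has {B,D}; column 4 has {B,C,D,E}; that leaves A.
At row 1, column 5: row 1 has {A,B,D}; column 5 has {A,B,D,E}; that leaves C.
At row 2, column 3: row 2 has {A,B,C,E}; column 3 has {C}; that leaves D.
At row 4, column 3: row 4 has {A,C,D,E}; column 3 has {C,D}; that leaves B.
At row 5, column 3: row 5 has {B,C,D,E}; column 3 has {B,C,D}; that leaves A.
At row 1, column 3: row 1 has {A,B,C,D}; column 3 has {A,B,C,D}; that leaves E.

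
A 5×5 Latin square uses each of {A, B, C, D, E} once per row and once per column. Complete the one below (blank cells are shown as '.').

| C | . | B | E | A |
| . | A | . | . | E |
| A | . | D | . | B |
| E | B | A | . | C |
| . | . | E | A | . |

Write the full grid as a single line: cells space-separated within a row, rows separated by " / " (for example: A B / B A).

C D B E A / D A C B E / A E D C B / E B A D C / B C E A D

Cell (r1,c2): row 1 has {A,B,C,E}; column 2 has {A,B} → D.
Cell (r2,c3): row 2 has {A,E}; column 3 has {A,B,D,E} → C.
Cell (r3,c4): row 3 has {A,B,D}; column 4 has {A,E} → C.
Cell (r4,c4): row 4 has {A,B,C,E}; column 4 has {A,C,E} → D.
Cell (r5,c2): row 5 has {A,E}; column 2 has {A,B,D} → C.
Cell (r5,c5): row 5 has {A,C,E}; column 5 has {A,B,C,E} → D.
Cell (r2,c4): row 2 has {A,C,E}; column 4 has {A,C,D,E} → B.
Cell (r3,c2): row 3 has {A,B,C,D}; column 2 has {A,B,C,D} → E.
Cell (r5,c1): row 5 has {A,C,D,E}; column 1 has {A,C,E} → B.
Cell (r2,c1): row 2 has {A,B,C,E}; column 1 has {A,B,C,E} → D.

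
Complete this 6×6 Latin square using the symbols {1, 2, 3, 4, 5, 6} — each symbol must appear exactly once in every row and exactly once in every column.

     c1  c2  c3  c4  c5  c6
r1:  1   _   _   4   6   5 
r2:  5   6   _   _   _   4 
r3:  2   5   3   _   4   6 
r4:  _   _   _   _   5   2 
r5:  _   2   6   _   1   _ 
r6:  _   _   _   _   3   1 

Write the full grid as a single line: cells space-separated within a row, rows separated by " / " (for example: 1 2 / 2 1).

1 3 2 4 6 5 / 5 6 1 3 2 4 / 2 5 3 1 4 6 / 3 1 4 6 5 2 / 4 2 6 5 1 3 / 6 4 5 2 3 1

row 1 has {1,4,5,6}; column 2 has {2,5,6} — only 3 is left for (r1,c2).
row 1 has {1,3,4,5,6}; column 3 has {3,6} — only 2 is left for (r1,c3).
row 2 has {4,5,6}; column 3 has {2,3,6} — only 1 is left for (r2,c3).
row 2 has {1,4,5,6}; column 5 has {1,3,4,5,6} — only 2 is left for (r2,c5).
row 3 has {2,3,4,5,6}; column 4 has {4} — only 1 is left for (r3,c4).
row 4 has {2,5}; column 3 has {1,2,3,6} — only 4 is left for (r4,c3).
row 5 has {1,2,6}; column 6 has {1,2,4,5,6} — only 3 is left for (r5,c6).
row 6 has {1,3}; column 2 has {2,3,5,6} — only 4 is left for (r6,c2).
row 6 has {1,3,4}; column 3 has {1,2,3,4,6} — only 5 is left for (r6,c3).
row 2 has {1,2,4,5,6}; column 4 has {1,4} — only 3 is left for (r2,c4).
row 4 has {2,4,5}; column 2 has {2,3,4,5,6} — only 1 is left for (r4,c2).
row 4 has {1,2,4,5}; column 4 has {1,3,4} — only 6 is left for (r4,c4).
row 5 has {1,2,3,6}; column 1 has {1,2,5} — only 4 is left for (r5,c1).
row 5 has {1,2,3,4,6}; column 4 has {1,3,4,6} — only 5 is left for (r5,c4).
row 6 has {1,3,4,5}; column 1 has {1,2,4,5} — only 6 is left for (r6,c1).
row 6 has {1,3,4,5,6}; column 4 has {1,3,4,5,6} — only 2 is left for (r6,c4).
row 4 has {1,2,4,5,6}; column 1 has {1,2,4,5,6} — only 3 is left for (r4,c1).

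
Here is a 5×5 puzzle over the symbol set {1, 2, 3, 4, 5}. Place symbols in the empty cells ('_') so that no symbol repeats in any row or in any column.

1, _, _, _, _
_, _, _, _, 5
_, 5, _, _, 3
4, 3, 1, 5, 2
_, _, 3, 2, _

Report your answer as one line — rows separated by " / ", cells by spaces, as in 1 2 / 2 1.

1 2 5 3 4 / 3 1 2 4 5 / 2 5 4 1 3 / 4 3 1 5 2 / 5 4 3 2 1

(r1,c5) = 4
(r3,c1) = 2
(r3,c3) = 4
(r3,c4) = 1
(r5,c1) = 5
(r5,c5) = 1
(r1,c2) = 2
(r1,c3) = 5
(r1,c4) = 3
(r2,c1) = 3
(r2,c3) = 2
(r2,c4) = 4
(r5,c2) = 4
(r2,c2) = 1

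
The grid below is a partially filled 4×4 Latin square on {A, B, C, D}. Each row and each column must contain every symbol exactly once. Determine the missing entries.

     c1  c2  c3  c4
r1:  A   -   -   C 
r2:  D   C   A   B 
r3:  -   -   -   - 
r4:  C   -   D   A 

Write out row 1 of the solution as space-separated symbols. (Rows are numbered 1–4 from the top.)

A D B C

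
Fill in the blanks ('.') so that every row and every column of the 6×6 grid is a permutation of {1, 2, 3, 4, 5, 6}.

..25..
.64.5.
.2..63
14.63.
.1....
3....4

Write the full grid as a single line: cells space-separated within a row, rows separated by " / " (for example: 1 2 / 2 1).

4 3 2 5 1 6 / 2 6 4 3 5 1 / 5 2 1 4 6 3 / 1 4 5 6 3 2 / 6 1 3 2 4 5 / 3 5 6 1 2 4

At row 1, column 2: row 1 has {2,5}; column 2 has {1,2,4,6}; that leaves 3.
At row 2, column 1: row 2 has {4,5,6}; column 1 has {1,3}; that leaves 2.
At row 2, column 6: row 2 has {2,4,5,6}; column 6 has {3,4}; that leaves 1.
At row 4, column 3: row 4 has {1,3,4,6}; column 3 has {2,4}; that leaves 5.
At row 4, column 6: row 4 has {1,3,4,5,6}; column 6 has {1,3,4}; that leaves 2.
At row 6, column 2: row 6 has {3,4}; column 2 has {1,2,3,4,6}; that leaves 5.
At row 1, column 6: row 1 has {2,3,5}; column 6 has {1,2,3,4}; that leaves 6.
At row 2, column 4: row 2 has {1,2,4,5,6}; column 4 has {5,6}; that leaves 3.
At row 3, column 3: row 3 has {2,3,6}; column 3 has {2,4,5}; that leaves 1.
At row 3, column 4: row 3 has {1,2,3,6}; column 4 has {3,5,6}; that leaves 4.
At row 5, column 4: row 5 has {1}; column 4 has {3,4,5,6}; that leaves 2.
At row 5, column 5: row 5 has {1,2}; column 5 has {3,5,6}; that leaves 4.
At row 5, column 6: row 5 has {1,2,4}; column 6 has {1,2,3,4,6}; that leaves 5.
At row 6, column 3: row 6 has {3,4,5}; column 3 has {1,2,4,5}; that leaves 6.
At row 6, column 4: row 6 has {3,4,5,6}; column 4 has {2,3,4,5,6}; that leaves 1.
At row 6, column 5: row 6 has {1,3,4,5,6}; column 5 has {3,4,5,6}; that leaves 2.
At row 1, column 1: row 1 has {2,3,5,6}; column 1 has {1,2,3}; that leaves 4.
At row 1, column 5: row 1 has {2,3,4,5,6}; column 5 has {2,3,4,5,6}; that leaves 1.
At row 3, column 1: row 3 has {1,2,3,4,6}; column 1 has {1,2,3,4}; that leaves 5.
At row 5, column 1: row 5 has {1,2,4,5}; column 1 has {1,2,3,4,5}; that leaves 6.
At row 5, column 3: row 5 has {1,2,4,5,6}; column 3 has {1,2,4,5,6}; that leaves 3.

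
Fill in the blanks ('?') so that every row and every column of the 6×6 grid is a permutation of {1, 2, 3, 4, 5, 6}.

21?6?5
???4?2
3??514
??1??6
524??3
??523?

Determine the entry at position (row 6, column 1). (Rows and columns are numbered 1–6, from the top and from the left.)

6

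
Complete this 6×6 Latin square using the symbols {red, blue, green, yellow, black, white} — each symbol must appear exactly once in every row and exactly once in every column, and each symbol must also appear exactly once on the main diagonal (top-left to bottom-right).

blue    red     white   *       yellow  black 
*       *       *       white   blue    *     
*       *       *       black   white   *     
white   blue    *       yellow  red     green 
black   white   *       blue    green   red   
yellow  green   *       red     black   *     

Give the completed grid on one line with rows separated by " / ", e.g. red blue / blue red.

blue red white green yellow black / red black green white blue yellow / green yellow red black white blue / white blue black yellow red green / black white yellow blue green red / yellow green blue red black white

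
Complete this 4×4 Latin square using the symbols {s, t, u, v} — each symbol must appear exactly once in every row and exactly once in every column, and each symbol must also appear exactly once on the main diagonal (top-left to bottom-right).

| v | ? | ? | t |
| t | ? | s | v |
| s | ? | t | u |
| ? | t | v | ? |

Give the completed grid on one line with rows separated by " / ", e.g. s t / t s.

row 1 has {t,v}; column 3 has {s,t,v} — only u is left for (r1,c3).
row 2 has {s,t,v}; column 2 has {t}; the diagonal has {t,v} — only u is left for (r2,c2).
row 3 has {s,t,u}; column 2 has {t,u} — only v is left for (r3,c2).
row 4 has {t,v}; column 1 has {s,t,v} — only u is left for (r4,c1).
row 4 has {t,u,v}; column 4 has {t,u,v}; the diagonal has {t,u,v} — only s is left for (r4,c4).
row 1 has {t,u,v}; column 2 has {t,u,v} — only s is left for (r1,c2).

v s u t / t u s v / s v t u / u t v s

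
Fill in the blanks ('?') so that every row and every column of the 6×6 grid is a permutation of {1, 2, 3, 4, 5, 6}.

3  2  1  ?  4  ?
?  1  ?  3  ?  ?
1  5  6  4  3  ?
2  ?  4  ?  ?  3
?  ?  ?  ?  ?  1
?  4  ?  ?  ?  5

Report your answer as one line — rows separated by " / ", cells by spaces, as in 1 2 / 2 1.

3 2 1 5 4 6 / 5 1 2 3 6 4 / 1 5 6 4 3 2 / 2 6 4 1 5 3 / 4 3 5 6 2 1 / 6 4 3 2 1 5

At row 1, column 6: row 1 has {1,2,3,4}; column 6 has {1,3,5}; that leaves 6.
At row 3, column 6: row 3 has {1,3,4,5,6}; column 6 has {1,3,5,6}; that leaves 2.
At row 4, column 2: row 4 has {2,3,4}; column 2 has {1,2,4,5}; that leaves 6.
At row 5, column 2: row 5 has {1}; column 2 has {1,2,4,5,6}; that leaves 3.
At row 6, column 1: row 6 has {4,5}; column 1 has {1,2,3}; that leaves 6.
At row 1, column 4: row 1 has {1,2,3,4,6}; column 4 has {3,4}; that leaves 5.
At row 2, column 6: row 2 has {1,3}; column 6 has {1,2,3,5,6}; that leaves 4.
At row 4, column 4: row 4 has {2,3,4,6}; column 4 has {3,4,5}; that leaves 1.
At row 4, column 5: row 4 has {1,2,3,4,6}; column 5 has {3,4}; that leaves 5.
At row 6, column 4: row 6 has {4,5,6}; column 4 has {1,3,4,5}; that leaves 2.
At row 6, column 5: row 6 has {2,4,5,6}; column 5 has {3,4,5}; that leaves 1.
At row 2, column 1: row 2 has {1,3,4}; column 1 has {1,2,3,6}; that leaves 5.
At row 2, column 3: row 2 has {1,3,4,5}; column 3 has {1,4,6}; that leaves 2.
At row 2, column 5: row 2 has {1,2,3,4,5}; column 5 has {1,3,4,5}; that leaves 6.
At row 5, column 1: row 5 has {1,3}; column 1 has {1,2,3,5,6}; that leaves 4.
At row 5, column 3: row 5 has {1,3,4}; column 3 has {1,2,4,6}; that leaves 5.
At row 5, column 4: row 5 has {1,3,4,5}; column 4 has {1,2,3,4,5}; that leaves 6.
At row 5, column 5: row 5 has {1,3,4,5,6}; column 5 has {1,3,4,5,6}; that leaves 2.
At row 6, column 3: row 6 has {1,2,4,5,6}; column 3 has {1,2,4,5,6}; that leaves 3.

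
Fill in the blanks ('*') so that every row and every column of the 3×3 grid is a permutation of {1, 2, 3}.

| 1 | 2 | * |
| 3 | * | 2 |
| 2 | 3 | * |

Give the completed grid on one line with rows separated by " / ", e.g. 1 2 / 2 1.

(r1,c3) = 3
(r2,c2) = 1
(r3,c3) = 1

1 2 3 / 3 1 2 / 2 3 1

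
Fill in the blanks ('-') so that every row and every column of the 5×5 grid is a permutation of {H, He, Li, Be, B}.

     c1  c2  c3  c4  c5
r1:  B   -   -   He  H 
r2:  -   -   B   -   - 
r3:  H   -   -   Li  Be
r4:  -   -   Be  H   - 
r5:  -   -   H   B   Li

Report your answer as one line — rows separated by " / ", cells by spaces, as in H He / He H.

B Be Li He H / Li H B Be He / H B He Li Be / He Li Be H B / Be He H B Li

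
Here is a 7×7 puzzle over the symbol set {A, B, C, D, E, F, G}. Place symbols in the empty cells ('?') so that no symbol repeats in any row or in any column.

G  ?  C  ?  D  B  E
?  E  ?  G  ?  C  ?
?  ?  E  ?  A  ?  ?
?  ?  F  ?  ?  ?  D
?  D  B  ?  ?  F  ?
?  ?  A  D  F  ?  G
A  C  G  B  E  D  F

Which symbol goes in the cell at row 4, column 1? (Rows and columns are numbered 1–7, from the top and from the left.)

B

Cell (r2,c3): row 2 has {C,E,G}; column 3 has {A,B,C,E,F,G} → D.
Cell (r2,c5): row 2 has {C,D,E,G}; column 5 has {A,D,E,F} → B.
Cell (r2,c7): row 2 has {B,C,D,E,G}; column 7 has {D,E,F,G} → A.
Cell (r3,c6): row 3 has {A,E}; column 6 has {B,C,D,F} → G.
Cell (r5,c7): row 5 has {B,D,F}; column 7 has {A,D,E,F,G} → C.
Cell (r6,c2): row 6 has {A,D,F,G}; column 2 has {C,D,E} → B.
Cell (r6,c6): row 6 has {A,B,D,F,G}; column 6 has {B,C,D,F,G} → E.
Cell (r2,c1): row 2 has {A,B,C,D,E,G}; column 1 has {A,G} → F.
Cell (r3,c2): row 3 has {A,E,G}; column 2 has {B,C,D,E} → F.
Cell (r3,c4): row 3 has {A,E,F,G}; column 4 has {B,D,G} → C.
Cell (r3,c7): row 3 has {A,C,E,F,G}; column 7 has {A,C,D,E,F,G} → B.
Cell (r4,c6): row 4 has {D,F}; column 6 has {B,C,D,E,F,G} → A.
Cell (r5,c1): row 5 has {B,C,D,F}; column 1 has {A,F,G} → E.
Cell (r5,c4): row 5 has {B,C,D,E,F}; column 4 has {B,C,D,G} → A.
Cell (r5,c5): row 5 has {A,B,C,D,E,F}; column 5 has {A,B,D,E,F} → G.
Cell (r6,c1): row 6 has {A,B,D,E,F,G}; column 1 has {A,E,F,G} → C.
Cell (r1,c2): row 1 has {B,C,D,E,G}; column 2 has {B,C,D,E,F} → A.
Cell (r1,c4): row 1 has {A,B,C,D,E,G}; column 4 has {A,B,C,D,G} → F.
Cell (r3,c1): row 3 has {A,B,C,E,F,G}; column 1 has {A,C,E,F,G} → D.
Cell (r4,c1): row 4 has {A,D,F}; column 1 has {A,C,D,E,F,G} → B.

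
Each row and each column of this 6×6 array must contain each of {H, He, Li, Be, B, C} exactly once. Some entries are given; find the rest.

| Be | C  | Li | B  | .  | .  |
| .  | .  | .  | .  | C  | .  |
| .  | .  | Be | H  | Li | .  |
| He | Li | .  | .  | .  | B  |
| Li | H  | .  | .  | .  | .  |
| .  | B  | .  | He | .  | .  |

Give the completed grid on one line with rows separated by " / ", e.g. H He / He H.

Be C Li B He H / H Be B Li C He / B He Be H Li C / He Li C Be H B / Li H He C B Be / C B H He Be Li

(r3,c2) = He
(r3,c6) = C
(r2,c2) = Be
(r2,c4) = Li
(r3,c1) = B
(r2,c1) = H
(r2,c6) = He
(r5,c6) = Be
(r6,c1) = C
(r6,c3) = H
(r6,c5) = Be
(r6,c6) = Li
(r1,c6) = H
(r2,c3) = B
(r4,c3) = C
(r4,c4) = Be
(r4,c5) = H
(r5,c3) = He
(r5,c4) = C
(r5,c5) = B
(r1,c5) = He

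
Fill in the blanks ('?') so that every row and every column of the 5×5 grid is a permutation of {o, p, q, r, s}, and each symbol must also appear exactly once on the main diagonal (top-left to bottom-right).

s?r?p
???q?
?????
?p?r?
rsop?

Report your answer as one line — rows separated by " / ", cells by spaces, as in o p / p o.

s q r o p / p o s q r / q r p s o / o p q r s / r s o p q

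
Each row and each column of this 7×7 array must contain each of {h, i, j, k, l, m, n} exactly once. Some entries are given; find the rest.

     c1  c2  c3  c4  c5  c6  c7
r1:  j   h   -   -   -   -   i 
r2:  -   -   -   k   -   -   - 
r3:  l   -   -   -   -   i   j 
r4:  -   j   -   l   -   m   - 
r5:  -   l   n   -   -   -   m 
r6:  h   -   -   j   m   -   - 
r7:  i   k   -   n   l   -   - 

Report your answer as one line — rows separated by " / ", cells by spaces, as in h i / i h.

j h l m k n i / m i j k h l n / l m k h n i j / n j h l i m k / k l n i j h m / h n i j m k l / i k m n l j h

row 1 has {h,i,j}; column 4 has {j,k,l,n} — only m is left for (r1,c4).
row 3 has {i,j,l}; column 4 has {j,k,l,m,n} — only h is left for (r3,c4).
row 5 has {l,m,n}; column 1 has {h,i,j,l} — only k is left for (r5,c1).
row 5 has {k,l,m,n}; column 4 has {h,j,k,l,m,n} — only i is left for (r5,c4).
row 7 has {i,k,l,n}; column 7 has {i,j,m} — only h is left for (r7,c7).
row 4 has {j,l,m}; column 1 has {h,i,j,k,l} — only n is left for (r4,c1).
row 4 has {j,l,m,n}; column 7 has {h,i,j,m} — only k is left for (r4,c7).
row 7 has {h,i,k,l,n}; column 6 has {i,m} — only j is left for (r7,c6).
row 2 has {k}; column 1 has {h,i,j,k,l,n} — only m is left for (r2,c1).
row 5 has {i,k,l,m,n}; column 6 has {i,j,m} — only h is left for (r5,c6).
row 7 has {h,i,j,k,l,n}; column 3 has {n} — only m is left for (r7,c3).
row 3 has {h,i,j,l}; column 3 has {m,n} — only k is left for (r3,c3).
row 3 has {h,i,j,k,l}; column 5 has {l,m} — only n is left for (r3,c5).
row 5 has {h,i,k,l,m,n}; column 5 has {l,m,n} — only j is left for (r5,c5).
row 1 has {h,i,j,m}; column 3 has {k,m,n} — only l is left for (r1,c3).
row 1 has {h,i,j,l,m}; column 5 has {j,l,m,n} — only k is left for (r1,c5).
row 1 has {h,i,j,k,l,m}; column 6 has {h,i,j,m} — only n is left for (r1,c6).
row 2 has {k,m}; column 6 has {h,i,j,m,n} — only l is left for (r2,c6).
row 2 has {k,l,m}; column 7 has {h,i,j,k,m} — only n is left for (r2,c7).
row 3 has {h,i,j,k,l,n}; column 2 has {h,j,k,l} — only m is left for (r3,c2).
row 6 has {h,j,m}; column 3 has {k,l,m,n} — only i is left for (r6,c3).
row 6 has {h,i,j,m}; column 6 has {h,i,j,l,m,n} — only k is left for (r6,c6).
row 6 has {h,i,j,k,m}; column 7 has {h,i,j,k,m,n} — only l is left for (r6,c7).
row 2 has {k,l,m,n}; column 2 has {h,j,k,l,m} — only i is left for (r2,c2).
row 2 has {i,k,l,m,n}; column 5 has {j,k,l,m,n} — only h is left for (r2,c5).
row 4 has {j,k,l,m,n}; column 3 has {i,k,l,m,n} — only h is left for (r4,c3).
row 4 has {h,j,k,l,m,n}; column 5 has {h,j,k,l,m,n} — only i is left for (r4,c5).
row 6 has {h,i,j,k,l,m}; column 2 has {h,i,j,k,l,m} — only n is left for (r6,c2).
row 2 has {h,i,k,l,m,n}; column 3 has {h,i,k,l,m,n} — only j is left for (r2,c3).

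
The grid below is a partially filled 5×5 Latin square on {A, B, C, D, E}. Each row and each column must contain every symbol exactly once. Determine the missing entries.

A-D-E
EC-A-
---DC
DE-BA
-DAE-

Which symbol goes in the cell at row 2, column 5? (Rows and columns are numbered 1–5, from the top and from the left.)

D

At row 1, column 2: row 1 has {A,D,E}; column 2 has {C,D,E}; that leaves B.
At row 1, column 4: row 1 has {A,B,D,E}; column 4 has {A,B,D,E}; that leaves C.
At row 2, column 3: row 2 has {A,C,E}; column 3 has {A,D}; that leaves B.
At row 2, column 5: row 2 has {A,B,C,E}; column 5 has {A,C,E}; that leaves D.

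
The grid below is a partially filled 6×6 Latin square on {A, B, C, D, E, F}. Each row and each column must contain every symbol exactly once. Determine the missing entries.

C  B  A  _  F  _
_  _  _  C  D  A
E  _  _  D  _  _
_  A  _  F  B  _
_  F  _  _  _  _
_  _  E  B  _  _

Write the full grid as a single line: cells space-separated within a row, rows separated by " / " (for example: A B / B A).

C B A E F D / F E B C D A / E C F D A B / D A C F B E / B F D A E C / A D E B C F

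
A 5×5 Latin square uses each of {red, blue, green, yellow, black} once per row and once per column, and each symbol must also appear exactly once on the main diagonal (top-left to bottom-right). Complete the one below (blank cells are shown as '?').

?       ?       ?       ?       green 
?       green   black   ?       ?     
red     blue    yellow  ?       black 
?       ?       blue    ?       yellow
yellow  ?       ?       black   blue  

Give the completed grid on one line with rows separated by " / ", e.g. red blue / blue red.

black yellow red blue green / blue green black yellow red / red blue yellow green black / green black blue red yellow / yellow red green black blue

(r1,c1): row 1 has {green}; column 1 has {red,yellow}; the diagonal has {blue,green,yellow}, so it must be black.
(r1,c3): row 1 has {green,black}; column 3 has {blue,yellow,black}, so it must be red.
(r2,c1): row 2 has {green,black}; column 1 has {red,yellow,black}, so it must be blue.
(r2,c5): row 2 has {blue,green,black}; column 5 has {blue,green,yellow,black}, so it must be red.
(r3,c4): row 3 has {red,blue,yellow,black}; column 4 has {black}, so it must be green.
(r4,c1): row 4 has {blue,yellow}; column 1 has {red,blue,yellow,black}, so it must be green.
(r4,c4): row 4 has {blue,green,yellow}; column 4 has {green,black}; the diagonal has {blue,green,yellow,black}, so it must be red.
(r5,c2): row 5 has {blue,yellow,black}; column 2 has {blue,green}, so it must be red.
(r5,c3): row 5 has {red,blue,yellow,black}; column 3 has {red,blue,yellow,black}, so it must be green.
(r1,c2): row 1 has {red,green,black}; column 2 has {red,blue,green}, so it must be yellow.
(r1,c4): row 1 has {red,green,yellow,black}; column 4 has {red,green,black}, so it must be blue.
(r2,c4): row 2 has {red,blue,green,black}; column 4 has {red,blue,green,black}, so it must be yellow.
(r4,c2): row 4 has {red,blue,green,yellow}; column 2 has {red,blue,green,yellow}, so it must be black.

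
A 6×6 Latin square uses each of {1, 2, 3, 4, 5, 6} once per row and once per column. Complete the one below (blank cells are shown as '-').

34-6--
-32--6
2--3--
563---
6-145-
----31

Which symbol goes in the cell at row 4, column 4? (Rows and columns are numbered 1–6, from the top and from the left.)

1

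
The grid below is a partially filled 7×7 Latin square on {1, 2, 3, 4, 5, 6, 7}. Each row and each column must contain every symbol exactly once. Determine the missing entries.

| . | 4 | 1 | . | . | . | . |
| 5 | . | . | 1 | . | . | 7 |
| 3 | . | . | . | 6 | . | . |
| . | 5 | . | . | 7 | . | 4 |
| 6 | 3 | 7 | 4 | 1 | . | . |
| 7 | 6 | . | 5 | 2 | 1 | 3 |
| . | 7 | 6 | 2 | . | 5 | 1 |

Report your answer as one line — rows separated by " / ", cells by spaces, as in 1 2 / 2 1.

2 4 1 3 5 7 6 / 5 2 3 1 4 6 7 / 3 1 5 7 6 4 2 / 1 5 2 6 7 3 4 / 6 3 7 4 1 2 5 / 7 6 4 5 2 1 3 / 4 7 6 2 3 5 1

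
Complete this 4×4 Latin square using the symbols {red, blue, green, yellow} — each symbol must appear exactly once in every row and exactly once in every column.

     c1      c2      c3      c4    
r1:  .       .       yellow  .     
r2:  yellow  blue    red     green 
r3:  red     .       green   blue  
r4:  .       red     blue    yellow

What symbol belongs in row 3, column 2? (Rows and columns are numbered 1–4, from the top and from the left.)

(r1,c2) = green
(r1,c4) = red
(r3,c2) = yellow

yellow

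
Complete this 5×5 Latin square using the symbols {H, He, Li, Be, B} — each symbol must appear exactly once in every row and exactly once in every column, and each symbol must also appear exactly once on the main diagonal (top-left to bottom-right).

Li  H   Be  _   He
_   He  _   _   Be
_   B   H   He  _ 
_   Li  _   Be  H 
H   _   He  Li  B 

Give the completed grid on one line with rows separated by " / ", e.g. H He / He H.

Li H Be B He / B He Li H Be / Be B H He Li / He Li B Be H / H Be He Li B

(r1,c4) = B
(r2,c1) = B
(r2,c3) = Li
(r2,c4) = H
(r3,c1) = Be
(r3,c5) = Li
(r4,c1) = He
(r4,c3) = B
(r5,c2) = Be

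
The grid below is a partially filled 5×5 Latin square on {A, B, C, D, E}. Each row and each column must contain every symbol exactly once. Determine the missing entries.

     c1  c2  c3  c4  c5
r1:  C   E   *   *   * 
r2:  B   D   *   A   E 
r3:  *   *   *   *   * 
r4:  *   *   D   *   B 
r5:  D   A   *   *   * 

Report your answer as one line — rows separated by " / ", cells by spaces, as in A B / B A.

C E B D A / B D C A E / E B A C D / A C D E B / D A E B C

(r2,c3) = C
(r4,c2) = C
(r4,c4) = E
(r5,c5) = C
(r3,c2) = B
(r4,c1) = A
(r5,c4) = B
(r1,c4) = D
(r1,c5) = A
(r3,c1) = E
(r3,c3) = A
(r3,c4) = C
(r3,c5) = D
(r5,c3) = E
(r1,c3) = B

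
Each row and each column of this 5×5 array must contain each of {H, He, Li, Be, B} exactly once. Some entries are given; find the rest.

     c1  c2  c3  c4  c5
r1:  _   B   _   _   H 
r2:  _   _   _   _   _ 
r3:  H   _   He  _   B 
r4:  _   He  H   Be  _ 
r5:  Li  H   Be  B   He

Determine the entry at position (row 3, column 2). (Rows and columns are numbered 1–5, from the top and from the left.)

Be

row 1 has {H,B}; column 3 has {H,He,Be} — only Li is left for (r1,c3).
row 1 has {H,Li,B}; column 4 has {Be,B} — only He is left for (r1,c4).
row 2 is empty so far; column 3 has {H,He,Li,Be} — only B is left for (r2,c3).
row 3 has {H,He,B}; column 4 has {He,Be,B} — only Li is left for (r3,c4).
row 4 has {H,He,Be}; column 1 has {H,Li} — only B is left for (r4,c1).
row 4 has {H,He,Be,B}; column 5 has {H,He,B} — only Li is left for (r4,c5).
row 1 has {H,He,Li,B}; column 1 has {H,Li,B} — only Be is left for (r1,c1).
row 2 has {B}; column 1 has {H,Li,Be,B} — only He is left for (r2,c1).
row 2 has {He,B}; column 4 has {He,Li,Be,B} — only H is left for (r2,c4).
row 2 has {H,He,B}; column 5 has {H,He,Li,B} — only Be is left for (r2,c5).
row 3 has {H,He,Li,B}; column 2 has {H,He,B} — only Be is left for (r3,c2).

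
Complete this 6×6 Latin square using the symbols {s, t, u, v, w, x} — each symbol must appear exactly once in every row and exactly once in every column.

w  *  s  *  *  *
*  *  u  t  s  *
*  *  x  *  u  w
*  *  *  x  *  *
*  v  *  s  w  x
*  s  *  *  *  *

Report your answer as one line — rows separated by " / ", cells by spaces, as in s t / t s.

row 2 has {s,t,u}; column 6 has {w,x} — only v is left for (r2,c6).
row 3 has {u,w,x}; column 2 has {s,v} — only t is left for (r3,c2).
row 3 has {t,u,w,x}; column 4 has {s,t,x} — only v is left for (r3,c4).
row 5 has {s,v,w,x}; column 3 has {s,u,x} — only t is left for (r5,c3).
row 1 has {s,w}; column 4 has {s,t,v,x} — only u is left for (r1,c4).
row 1 has {s,u,w}; column 6 has {v,w,x} — only t is left for (r1,c6).
row 2 has {s,t,u,v}; column 1 has {w} — only x is left for (r2,c1).
row 2 has {s,t,u,v,x}; column 2 has {s,t,v} — only w is left for (r2,c2).
row 3 has {t,u,v,w,x}; column 1 has {w,x} — only s is left for (r3,c1).
row 4 has {x}; column 2 has {s,t,v,w} — only u is left for (r4,c2).
row 4 has {u,x}; column 6 has {t,v,w,x} — only s is left for (r4,c6).
row 5 has {s,t,v,w,x}; column 1 has {s,w,x} — only u is left for (r5,c1).
row 6 has {s}; column 4 has {s,t,u,v,x} — only w is left for (r6,c4).
row 6 has {s,w}; column 6 has {s,t,v,w,x} — only u is left for (r6,c6).
row 1 has {s,t,u,w}; column 2 has {s,t,u,v,w} — only x is left for (r1,c2).
row 1 has {s,t,u,w,x}; column 5 has {s,u,w} — only v is left for (r1,c5).
row 4 has {s,u,x}; column 5 has {s,u,v,w} — only t is left for (r4,c5).
row 6 has {s,u,w}; column 3 has {s,t,u,x} — only v is left for (r6,c3).
row 6 has {s,u,v,w}; column 5 has {s,t,u,v,w} — only x is left for (r6,c5).
row 4 has {s,t,u,x}; column 1 has {s,u,w,x} — only v is left for (r4,c1).
row 4 has {s,t,u,v,x}; column 3 has {s,t,u,v,x} — only w is left for (r4,c3).
row 6 has {s,u,v,w,x}; column 1 has {s,u,v,w,x} — only t is left for (r6,c1).

w x s u v t / x w u t s v / s t x v u w / v u w x t s / u v t s w x / t s v w x u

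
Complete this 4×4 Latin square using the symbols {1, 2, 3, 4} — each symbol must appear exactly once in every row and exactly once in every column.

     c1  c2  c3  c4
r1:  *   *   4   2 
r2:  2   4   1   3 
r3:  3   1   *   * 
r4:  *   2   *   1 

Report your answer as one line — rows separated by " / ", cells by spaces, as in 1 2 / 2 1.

1 3 4 2 / 2 4 1 3 / 3 1 2 4 / 4 2 3 1

(r1,c1) = 1
(r1,c2) = 3
(r3,c3) = 2
(r3,c4) = 4
(r4,c1) = 4
(r4,c3) = 3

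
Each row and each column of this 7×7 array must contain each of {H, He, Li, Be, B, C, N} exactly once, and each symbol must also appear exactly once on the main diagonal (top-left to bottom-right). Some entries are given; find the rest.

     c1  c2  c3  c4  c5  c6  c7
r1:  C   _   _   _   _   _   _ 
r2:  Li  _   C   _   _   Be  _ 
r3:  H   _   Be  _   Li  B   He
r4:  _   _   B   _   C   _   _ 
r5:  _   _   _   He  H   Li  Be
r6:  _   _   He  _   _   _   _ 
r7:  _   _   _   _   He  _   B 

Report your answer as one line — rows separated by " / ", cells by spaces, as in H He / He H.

C B H N Be He Li / Li He C B N Be H / H N Be C Li B He / He Be B Li C H N / B C N He H Li Be / Be Li He H B N C / N H Li Be He C B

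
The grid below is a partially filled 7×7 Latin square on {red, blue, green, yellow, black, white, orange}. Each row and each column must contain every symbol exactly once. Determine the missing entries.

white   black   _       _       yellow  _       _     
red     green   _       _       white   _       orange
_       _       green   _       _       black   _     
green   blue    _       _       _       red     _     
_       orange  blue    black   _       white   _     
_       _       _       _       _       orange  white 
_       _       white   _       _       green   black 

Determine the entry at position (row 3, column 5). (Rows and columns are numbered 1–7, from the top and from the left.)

red

(r1,c6) = blue
(r2,c6) = yellow
(r4,c7) = yellow
(r5,c1) = yellow
(r2,c3) = black
(r2,c4) = blue
(r4,c3) = orange
(r4,c4) = white
(r4,c5) = black
(r1,c3) = red
(r1,c7) = green
(r5,c7) = red
(r6,c3) = yellow
(r1,c4) = orange
(r3,c7) = blue
(r5,c5) = green
(r6,c2) = red
(r6,c4) = green
(r6,c5) = blue
(r7,c2) = yellow
(r7,c4) = red
(r7,c5) = orange
(r3,c1) = orange
(r3,c2) = white
(r3,c4) = yellow
(r3,c5) = red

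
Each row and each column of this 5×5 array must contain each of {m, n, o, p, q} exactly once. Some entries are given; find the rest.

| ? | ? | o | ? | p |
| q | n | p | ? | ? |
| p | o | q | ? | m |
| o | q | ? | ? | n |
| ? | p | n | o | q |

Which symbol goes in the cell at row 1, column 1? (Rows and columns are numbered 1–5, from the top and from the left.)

(r1,c2): row 1 has {o,p}; column 2 has {n,o,p,q}, so it must be m.
(r2,c4): row 2 has {n,p,q}; column 4 has {o}, so it must be m.
(r2,c5): row 2 has {m,n,p,q}; column 5 has {m,n,p,q}, so it must be o.
(r3,c4): row 3 has {m,o,p,q}; column 4 has {m,o}, so it must be n.
(r4,c3): row 4 has {n,o,q}; column 3 has {n,o,p,q}, so it must be m.
(r4,c4): row 4 has {m,n,o,q}; column 4 has {m,n,o}, so it must be p.
(r5,c1): row 5 has {n,o,p,q}; column 1 has {o,p,q}, so it must be m.
(r1,c1): row 1 has {m,o,p}; column 1 has {m,o,p,q}, so it must be n.

n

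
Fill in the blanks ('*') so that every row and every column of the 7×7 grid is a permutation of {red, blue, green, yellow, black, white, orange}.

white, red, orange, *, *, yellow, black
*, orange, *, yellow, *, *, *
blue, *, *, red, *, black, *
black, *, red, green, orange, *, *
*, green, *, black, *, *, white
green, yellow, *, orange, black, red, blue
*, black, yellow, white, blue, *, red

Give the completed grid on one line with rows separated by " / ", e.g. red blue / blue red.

white red orange blue green yellow black / red orange black yellow white blue green / blue white green red yellow black orange / black blue red green orange white yellow / yellow green blue black red orange white / green yellow white orange black red blue / orange black yellow white blue green red

(r1,c4) = blue
(r1,c5) = green
(r2,c1) = red
(r2,c5) = white
(r2,c7) = green
(r3,c2) = white
(r3,c3) = green
(r3,c5) = yellow
(r3,c7) = orange
(r4,c2) = blue
(r4,c6) = white
(r4,c7) = yellow
(r5,c3) = blue
(r5,c5) = red
(r5,c6) = orange
(r6,c3) = white
(r7,c1) = orange
(r7,c6) = green
(r2,c3) = black
(r2,c6) = blue
(r5,c1) = yellow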